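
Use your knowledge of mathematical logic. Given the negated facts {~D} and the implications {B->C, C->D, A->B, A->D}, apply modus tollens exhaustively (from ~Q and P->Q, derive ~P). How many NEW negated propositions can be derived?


Initial negated facts: {~D}
Apply modus tollens to closure:
  ~D and C->D  =>  ~C
  ~D and A->D  =>  ~A
  ~C and B->C  =>  ~B
Final negated: {~A, ~B, ~C, ~D}
New negations: {~A, ~B, ~C}
Count = 3

3


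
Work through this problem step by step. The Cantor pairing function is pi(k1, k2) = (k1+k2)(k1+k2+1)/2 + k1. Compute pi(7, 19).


k1 + k2 = 26
(k1+k2)(k1+k2+1)/2 = 26 * 27 / 2 = 351
pi = 351 + 7 = 358

358


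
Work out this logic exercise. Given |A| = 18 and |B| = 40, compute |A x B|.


The Cartesian product A x B contains all ordered pairs (a, b).
|A x B| = |A| * |B| = 18 * 40 = 720

720


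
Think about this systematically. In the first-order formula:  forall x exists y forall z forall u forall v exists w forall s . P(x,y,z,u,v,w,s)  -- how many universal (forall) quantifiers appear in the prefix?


Quantifier prefix: forall x exists y forall z forall u forall v exists w forall s
Mark each quantifier type:
  U E U U U E U
Universal count = 5, Existential count = 2
Asked for universal (forall) quantifiers: 5

5


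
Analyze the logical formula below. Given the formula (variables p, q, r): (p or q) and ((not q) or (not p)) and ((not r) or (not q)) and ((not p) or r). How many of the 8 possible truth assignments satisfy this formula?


Evaluate all 8 assignments for p, q, r:
p=0, q=0, r=0: 0
p=0, q=0, r=1: 0
p=0, q=1, r=0: 1
p=0, q=1, r=1: 0
p=1, q=0, r=0: 0
p=1, q=0, r=1: 1
p=1, q=1, r=0: 0
p=1, q=1, r=1: 0
Satisfying count = 2

2


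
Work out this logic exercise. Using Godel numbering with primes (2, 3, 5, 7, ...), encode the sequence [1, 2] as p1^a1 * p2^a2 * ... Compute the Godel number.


Encode each element as an exponent of the corresponding prime:
  2^1 = 2
  3^2 = 9
Product = 2 * 9 = 18

18


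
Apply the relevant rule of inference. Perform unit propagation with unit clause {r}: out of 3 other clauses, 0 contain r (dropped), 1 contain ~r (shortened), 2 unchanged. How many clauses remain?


Satisfied (removed): 0
Shortened (remain): 1
Unchanged (remain): 2
Remaining = 1 + 2 = 3

3


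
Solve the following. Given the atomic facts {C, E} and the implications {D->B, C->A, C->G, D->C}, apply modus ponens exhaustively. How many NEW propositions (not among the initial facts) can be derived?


Initial facts: {C, E}
Apply modus ponens to closure:
  C and C->A  =>  A
  C and C->G  =>  G
Final known: {A, C, E, G}
New propositions: {A, G}
Count = 2

2


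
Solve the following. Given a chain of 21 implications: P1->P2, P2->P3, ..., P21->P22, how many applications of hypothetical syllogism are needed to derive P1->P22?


With 21 implications in a chain connecting 22 propositions:
P1->P2, P2->P3, ..., P21->P22
Steps needed = (number of implications) - 1 = 21 - 1 = 20

20


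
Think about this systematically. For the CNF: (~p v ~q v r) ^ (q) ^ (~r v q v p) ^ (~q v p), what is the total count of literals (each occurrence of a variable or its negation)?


Counting literals in each clause:
Clause 1: 3 literal(s)
Clause 2: 1 literal(s)
Clause 3: 3 literal(s)
Clause 4: 2 literal(s)
Total = 9

9


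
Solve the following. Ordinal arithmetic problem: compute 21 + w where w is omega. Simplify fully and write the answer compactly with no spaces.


Compute 21 + w.
Ordinal + is associative but NOT commutative; for finite n>0, n + w = w but w + n stays w+n.
Any finite left addend is absorbed by w on the right: 21 + w = w.
Result = w

w


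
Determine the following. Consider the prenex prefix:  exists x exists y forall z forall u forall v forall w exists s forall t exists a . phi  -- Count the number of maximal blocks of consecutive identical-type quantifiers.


Quantifier-type sequence: E E A A A A E A E  (A=forall, E=exists)
Group into maximal same-type runs:
  Ex2 | Ax4 | Ex1 | Ax1 | Ex1
Number of blocks = 5

5


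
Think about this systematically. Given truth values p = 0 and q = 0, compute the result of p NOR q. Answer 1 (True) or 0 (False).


p = 0, q = 0
Operation: p NOR q
Evaluate: 0 NOR 0 = 1

1


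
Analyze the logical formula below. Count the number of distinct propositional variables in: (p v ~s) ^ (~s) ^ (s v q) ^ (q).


Identify each variable that appears in the formula.
Variables found: p, q, s
Count = 3

3


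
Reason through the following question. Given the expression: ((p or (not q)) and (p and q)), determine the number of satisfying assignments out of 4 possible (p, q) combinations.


Check all 4 assignments:
p=0, q=0: 0
p=0, q=1: 0
p=1, q=0: 0
p=1, q=1: 1
Count of True = 1

1


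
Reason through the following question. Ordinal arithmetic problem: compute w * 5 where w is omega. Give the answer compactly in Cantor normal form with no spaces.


Compute w * 5.
Ordinal * is associative and left-distributive over +, but NOT commutative; for finite n>1, n*w = w but w*n stays w*n.
w * 5 means 5 copies of w concatenated: w*5.
Result = w*5

w*5


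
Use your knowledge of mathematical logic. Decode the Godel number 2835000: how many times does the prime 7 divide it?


Factorize 2835000 by dividing by 7 repeatedly.
Division steps: 7 divides 2835000 exactly 1 time(s).
Exponent of 7 = 1

1


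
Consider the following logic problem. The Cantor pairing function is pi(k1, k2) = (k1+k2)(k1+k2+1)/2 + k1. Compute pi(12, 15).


k1 + k2 = 27
(k1+k2)(k1+k2+1)/2 = 27 * 28 / 2 = 378
pi = 378 + 12 = 390

390


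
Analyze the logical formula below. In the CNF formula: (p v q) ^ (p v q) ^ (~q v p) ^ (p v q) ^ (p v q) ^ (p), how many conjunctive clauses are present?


A CNF formula is a conjunction of clauses.
Clauses are separated by ^.
Counting the conjuncts: 6 clauses.

6


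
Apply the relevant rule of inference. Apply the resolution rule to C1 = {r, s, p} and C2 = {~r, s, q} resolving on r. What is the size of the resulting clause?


Remove r from C1 and ~r from C2.
C1 remainder: {s, p}
C2 remainder: {s, q}
Union (resolvent): {p, q, s}
Resolvent has 3 literal(s).

3


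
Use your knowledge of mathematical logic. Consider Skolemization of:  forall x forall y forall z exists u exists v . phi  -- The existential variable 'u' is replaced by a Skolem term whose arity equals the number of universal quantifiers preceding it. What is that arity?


Quantifier prefix: forall x forall y forall z exists u exists v
'u' is existentially quantified at position 4.
Universal variables preceding it: x, y, z
Skolem function arity = 3

3


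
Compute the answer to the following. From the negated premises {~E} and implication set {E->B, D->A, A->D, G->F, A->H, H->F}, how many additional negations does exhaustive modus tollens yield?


Initial negated facts: {~E}
Apply modus tollens to closure:
  (no implication fires)
Final negated: {~E}
New negations: {(none)}
Count = 0

0


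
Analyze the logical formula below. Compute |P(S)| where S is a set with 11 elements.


The power set of a set with n elements has 2^n elements.
|P(S)| = 2^11 = 2048

2048


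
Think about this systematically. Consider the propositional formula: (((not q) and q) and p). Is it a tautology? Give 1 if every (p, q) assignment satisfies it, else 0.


Check all 4 assignments:
p=0, q=0: 0
p=0, q=1: 0
p=1, q=0: 0
p=1, q=1: 0
Satisfying count = 0/4.
Tautology iff count = 4: no.

0


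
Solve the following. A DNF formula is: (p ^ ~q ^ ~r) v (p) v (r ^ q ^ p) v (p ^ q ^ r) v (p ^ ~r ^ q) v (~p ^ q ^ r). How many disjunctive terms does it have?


A DNF formula is a disjunction of terms (conjunctions).
Terms are separated by v.
Counting the disjuncts: 6 terms.

6


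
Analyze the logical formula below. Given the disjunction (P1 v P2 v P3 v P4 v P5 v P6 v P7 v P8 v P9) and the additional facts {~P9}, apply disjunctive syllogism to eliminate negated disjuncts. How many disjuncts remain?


Original disjuncts (9): P1, P2, P3, P4, P5, P6, P7, P8, P9
Negated (eliminate): ~P9
Remaining disjuncts: P1, P2, P3, P4, P5, P6, P7, P8
Count = 9 - 1 = 8

8


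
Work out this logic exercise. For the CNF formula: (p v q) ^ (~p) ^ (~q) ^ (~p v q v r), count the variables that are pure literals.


Check each variable for pure literal status:
p: mixed (not pure)
q: mixed (not pure)
r: pure positive
Pure literal count = 1

1


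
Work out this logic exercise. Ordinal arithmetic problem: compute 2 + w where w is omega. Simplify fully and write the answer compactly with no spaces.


Compute 2 + w.
Ordinal + is associative but NOT commutative; for finite n>0, n + w = w but w + n stays w+n.
Any finite left addend is absorbed by w on the right: 2 + w = w.
Result = w

w


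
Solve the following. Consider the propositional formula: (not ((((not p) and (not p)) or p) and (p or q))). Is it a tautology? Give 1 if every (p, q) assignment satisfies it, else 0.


Check all 4 assignments:
p=0, q=0: 1
p=0, q=1: 0
p=1, q=0: 0
p=1, q=1: 0
Satisfying count = 1/4.
Tautology iff count = 4: no.

0


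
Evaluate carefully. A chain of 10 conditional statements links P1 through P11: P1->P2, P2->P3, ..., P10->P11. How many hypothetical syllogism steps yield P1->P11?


With 10 implications in a chain connecting 11 propositions:
P1->P2, P2->P3, ..., P10->P11
Steps needed = (number of implications) - 1 = 10 - 1 = 9

9


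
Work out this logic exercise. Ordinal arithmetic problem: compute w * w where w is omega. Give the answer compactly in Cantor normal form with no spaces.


Compute w * w.
Ordinal * is associative and left-distributive over +, but NOT commutative; for finite n>1, n*w = w but w*n stays w*n.
w * w = w^2 by definition.
Result = w^2

w^2


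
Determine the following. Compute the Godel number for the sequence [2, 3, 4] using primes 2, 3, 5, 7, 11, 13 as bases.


Encode each element as an exponent of the corresponding prime:
  2^2 = 4
  3^3 = 27
  5^4 = 625
Product = 4 * 27 * 625 = 67500

67500


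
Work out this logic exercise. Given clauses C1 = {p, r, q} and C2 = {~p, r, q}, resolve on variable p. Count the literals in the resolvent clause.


Remove p from C1 and ~p from C2.
C1 remainder: {r, q}
C2 remainder: {r, q}
Union (resolvent): {q, r}
Resolvent has 2 literal(s).

2


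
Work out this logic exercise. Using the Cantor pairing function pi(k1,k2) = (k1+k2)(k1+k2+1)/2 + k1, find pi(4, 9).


k1 + k2 = 13
(k1+k2)(k1+k2+1)/2 = 13 * 14 / 2 = 91
pi = 91 + 4 = 95

95


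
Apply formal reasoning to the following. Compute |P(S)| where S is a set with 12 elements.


The power set of a set with n elements has 2^n elements.
|P(S)| = 2^12 = 4096

4096


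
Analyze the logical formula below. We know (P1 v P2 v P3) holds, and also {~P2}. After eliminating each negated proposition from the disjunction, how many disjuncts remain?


Original disjuncts (3): P1, P2, P3
Negated (eliminate): ~P2
Remaining disjuncts: P1, P3
Count = 3 - 1 = 2

2


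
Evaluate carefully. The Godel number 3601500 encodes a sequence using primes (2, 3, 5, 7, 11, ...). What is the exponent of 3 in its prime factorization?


Factorize 3601500 by dividing by 3 repeatedly.
Division steps: 3 divides 3601500 exactly 1 time(s).
Exponent of 3 = 1

1


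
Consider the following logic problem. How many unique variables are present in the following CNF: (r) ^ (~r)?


Identify each variable that appears in the formula.
Variables found: r
Count = 1

1


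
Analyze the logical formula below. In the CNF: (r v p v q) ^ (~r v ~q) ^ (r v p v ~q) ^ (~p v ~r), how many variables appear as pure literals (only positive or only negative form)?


Check each variable for pure literal status:
p: mixed (not pure)
q: mixed (not pure)
r: mixed (not pure)
Pure literal count = 0

0


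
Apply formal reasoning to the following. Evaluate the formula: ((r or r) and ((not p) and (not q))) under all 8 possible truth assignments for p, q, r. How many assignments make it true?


Check all 8 assignments:
p=0, q=0, r=0: 0
p=0, q=0, r=1: 1
p=0, q=1, r=0: 0
p=0, q=1, r=1: 0
p=1, q=0, r=0: 0
p=1, q=0, r=1: 0
p=1, q=1, r=0: 0
p=1, q=1, r=1: 0
Count of True = 1

1


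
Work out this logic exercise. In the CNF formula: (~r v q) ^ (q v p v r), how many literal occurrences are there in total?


Counting literals in each clause:
Clause 1: 2 literal(s)
Clause 2: 3 literal(s)
Total = 5

5


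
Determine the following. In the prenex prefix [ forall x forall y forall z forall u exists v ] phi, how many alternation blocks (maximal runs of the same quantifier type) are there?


Quantifier-type sequence: A A A A E  (A=forall, E=exists)
Group into maximal same-type runs:
  Ax4 | Ex1
Number of blocks = 2

2


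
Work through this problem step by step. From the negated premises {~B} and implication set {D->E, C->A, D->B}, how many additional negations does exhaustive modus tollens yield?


Initial negated facts: {~B}
Apply modus tollens to closure:
  ~B and D->B  =>  ~D
Final negated: {~B, ~D}
New negations: {~D}
Count = 1

1


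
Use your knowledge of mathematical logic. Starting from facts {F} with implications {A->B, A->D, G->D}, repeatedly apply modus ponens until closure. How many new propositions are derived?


Initial facts: {F}
Apply modus ponens to closure:
  (no implication fires)
Final known: {F}
New propositions: {(none)}
Count = 0

0


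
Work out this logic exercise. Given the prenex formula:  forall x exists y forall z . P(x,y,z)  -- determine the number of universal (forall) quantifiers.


Quantifier prefix: forall x exists y forall z
Mark each quantifier type:
  U E U
Universal count = 2, Existential count = 1
Asked for universal (forall) quantifiers: 2

2


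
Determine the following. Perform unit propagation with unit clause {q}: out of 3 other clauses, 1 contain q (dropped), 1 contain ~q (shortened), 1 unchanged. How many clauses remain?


Satisfied (removed): 1
Shortened (remain): 1
Unchanged (remain): 1
Remaining = 1 + 1 = 2

2


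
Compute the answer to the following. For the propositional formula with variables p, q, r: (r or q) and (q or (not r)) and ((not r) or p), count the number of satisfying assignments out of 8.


Evaluate all 8 assignments for p, q, r:
p=0, q=0, r=0: 0
p=0, q=0, r=1: 0
p=0, q=1, r=0: 1
p=0, q=1, r=1: 0
p=1, q=0, r=0: 0
p=1, q=0, r=1: 0
p=1, q=1, r=0: 1
p=1, q=1, r=1: 1
Satisfying count = 3

3


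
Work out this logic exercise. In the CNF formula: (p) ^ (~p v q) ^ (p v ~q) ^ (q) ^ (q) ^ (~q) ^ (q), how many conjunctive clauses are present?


A CNF formula is a conjunction of clauses.
Clauses are separated by ^.
Counting the conjuncts: 7 clauses.

7


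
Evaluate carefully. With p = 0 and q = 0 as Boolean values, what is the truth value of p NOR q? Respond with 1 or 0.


p = 0, q = 0
Operation: p NOR q
Evaluate: 0 NOR 0 = 1

1


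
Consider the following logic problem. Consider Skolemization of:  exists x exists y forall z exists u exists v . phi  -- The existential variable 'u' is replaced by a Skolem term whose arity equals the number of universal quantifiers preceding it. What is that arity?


Quantifier prefix: exists x exists y forall z exists u exists v
'u' is existentially quantified at position 4.
Universal variables preceding it: z
Skolem function arity = 1

1


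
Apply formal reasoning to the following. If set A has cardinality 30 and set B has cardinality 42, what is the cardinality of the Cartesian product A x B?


The Cartesian product A x B contains all ordered pairs (a, b).
|A x B| = |A| * |B| = 30 * 42 = 1260

1260


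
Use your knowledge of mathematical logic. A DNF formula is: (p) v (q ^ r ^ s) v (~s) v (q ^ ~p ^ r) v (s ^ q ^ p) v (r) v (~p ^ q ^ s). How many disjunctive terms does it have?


A DNF formula is a disjunction of terms (conjunctions).
Terms are separated by v.
Counting the disjuncts: 7 terms.

7


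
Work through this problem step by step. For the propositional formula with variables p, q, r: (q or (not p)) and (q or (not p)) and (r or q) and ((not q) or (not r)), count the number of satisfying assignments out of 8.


Evaluate all 8 assignments for p, q, r:
p=0, q=0, r=0: 0
p=0, q=0, r=1: 1
p=0, q=1, r=0: 1
p=0, q=1, r=1: 0
p=1, q=0, r=0: 0
p=1, q=0, r=1: 0
p=1, q=1, r=0: 1
p=1, q=1, r=1: 0
Satisfying count = 3

3


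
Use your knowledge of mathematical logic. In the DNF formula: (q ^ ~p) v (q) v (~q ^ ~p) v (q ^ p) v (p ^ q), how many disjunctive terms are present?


A DNF formula is a disjunction of terms (conjunctions).
Terms are separated by v.
Counting the disjuncts: 5 terms.

5


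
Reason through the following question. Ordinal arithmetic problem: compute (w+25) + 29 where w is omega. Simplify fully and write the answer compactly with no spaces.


Compute (w+25) + 29.
Ordinal + is associative but NOT commutative; for finite n>0, n + w = w but w + n stays w+n.
By associativity: (w+25) + 29 = w + (25+29) = w+54.
Result = w+54

w+54


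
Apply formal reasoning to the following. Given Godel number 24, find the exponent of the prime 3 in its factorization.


Factorize 24 by dividing by 3 repeatedly.
Division steps: 3 divides 24 exactly 1 time(s).
Exponent of 3 = 1

1


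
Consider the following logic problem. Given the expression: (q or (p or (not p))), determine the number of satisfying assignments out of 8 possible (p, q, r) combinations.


Check all 8 assignments:
p=0, q=0, r=0: 1
p=0, q=0, r=1: 1
p=0, q=1, r=0: 1
p=0, q=1, r=1: 1
p=1, q=0, r=0: 1
p=1, q=0, r=1: 1
p=1, q=1, r=0: 1
p=1, q=1, r=1: 1
Count of True = 8

8


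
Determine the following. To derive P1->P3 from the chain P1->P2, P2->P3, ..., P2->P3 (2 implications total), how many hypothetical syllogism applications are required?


With 2 implications in a chain connecting 3 propositions:
P1->P2, P2->P3, ..., P2->P3
Steps needed = (number of implications) - 1 = 2 - 1 = 1

1


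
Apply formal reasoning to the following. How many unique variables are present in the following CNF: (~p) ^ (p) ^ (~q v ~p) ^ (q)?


Identify each variable that appears in the formula.
Variables found: p, q
Count = 2

2


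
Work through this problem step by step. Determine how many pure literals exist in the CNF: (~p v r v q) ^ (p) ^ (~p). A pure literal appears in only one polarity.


Check each variable for pure literal status:
p: mixed (not pure)
q: pure positive
r: pure positive
Pure literal count = 2

2


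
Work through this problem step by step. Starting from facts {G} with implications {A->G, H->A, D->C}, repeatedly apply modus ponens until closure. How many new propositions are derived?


Initial facts: {G}
Apply modus ponens to closure:
  (no implication fires)
Final known: {G}
New propositions: {(none)}
Count = 0

0


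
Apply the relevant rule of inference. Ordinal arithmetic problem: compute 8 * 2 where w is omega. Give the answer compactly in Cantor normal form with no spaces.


Compute 8 * 2.
Ordinal * is associative and left-distributive over +, but NOT commutative; for finite n>1, n*w = w but w*n stays w*n.
Both finite; ordinal * agrees with natural *: 8 * 2 = 16.
Result = 16

16


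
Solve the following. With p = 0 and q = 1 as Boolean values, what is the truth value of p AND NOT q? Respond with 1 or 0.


p = 0, q = 1
Operation: p AND NOT q
Evaluate: 0 AND NOT 1 = 0

0


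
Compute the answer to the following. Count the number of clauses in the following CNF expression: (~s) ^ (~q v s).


A CNF formula is a conjunction of clauses.
Clauses are separated by ^.
Counting the conjuncts: 2 clauses.

2


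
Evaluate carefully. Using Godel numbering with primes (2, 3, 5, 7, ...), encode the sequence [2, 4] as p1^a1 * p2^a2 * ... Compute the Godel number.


Encode each element as an exponent of the corresponding prime:
  2^2 = 4
  3^4 = 81
Product = 4 * 81 = 324

324


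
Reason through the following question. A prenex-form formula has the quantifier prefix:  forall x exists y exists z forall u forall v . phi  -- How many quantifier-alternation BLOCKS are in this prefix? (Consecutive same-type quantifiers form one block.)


Quantifier-type sequence: A E E A A  (A=forall, E=exists)
Group into maximal same-type runs:
  Ax1 | Ex2 | Ax2
Number of blocks = 3

3


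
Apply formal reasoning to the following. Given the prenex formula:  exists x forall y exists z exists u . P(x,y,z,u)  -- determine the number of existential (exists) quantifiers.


Quantifier prefix: exists x forall y exists z exists u
Mark each quantifier type:
  E U E E
Universal count = 1, Existential count = 3
Asked for existential (exists) quantifiers: 3

3


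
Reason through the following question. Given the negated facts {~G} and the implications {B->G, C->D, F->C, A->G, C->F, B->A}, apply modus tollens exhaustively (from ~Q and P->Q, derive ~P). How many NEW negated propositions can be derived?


Initial negated facts: {~G}
Apply modus tollens to closure:
  ~G and B->G  =>  ~B
  ~G and A->G  =>  ~A
Final negated: {~A, ~B, ~G}
New negations: {~A, ~B}
Count = 2

2


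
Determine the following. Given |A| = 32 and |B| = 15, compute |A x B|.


The Cartesian product A x B contains all ordered pairs (a, b).
|A x B| = |A| * |B| = 32 * 15 = 480

480


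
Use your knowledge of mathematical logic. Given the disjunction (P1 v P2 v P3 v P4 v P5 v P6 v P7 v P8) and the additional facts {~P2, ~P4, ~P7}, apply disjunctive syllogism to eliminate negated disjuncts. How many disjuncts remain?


Original disjuncts (8): P1, P2, P3, P4, P5, P6, P7, P8
Negated (eliminate): ~P2, ~P4, ~P7
Remaining disjuncts: P1, P3, P5, P6, P8
Count = 8 - 3 = 5

5


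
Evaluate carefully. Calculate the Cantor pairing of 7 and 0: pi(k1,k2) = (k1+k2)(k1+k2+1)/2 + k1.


k1 + k2 = 7
(k1+k2)(k1+k2+1)/2 = 7 * 8 / 2 = 28
pi = 28 + 7 = 35

35


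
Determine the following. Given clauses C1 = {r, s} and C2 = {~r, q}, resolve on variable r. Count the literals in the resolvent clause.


Remove r from C1 and ~r from C2.
C1 remainder: {s}
C2 remainder: {q}
Union (resolvent): {q, s}
Resolvent has 2 literal(s).

2


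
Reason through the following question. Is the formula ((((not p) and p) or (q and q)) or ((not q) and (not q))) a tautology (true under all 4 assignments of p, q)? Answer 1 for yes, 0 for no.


Check all 4 assignments:
p=0, q=0: 1
p=0, q=1: 1
p=1, q=0: 1
p=1, q=1: 1
Satisfying count = 4/4.
Tautology iff count = 4: yes.

1


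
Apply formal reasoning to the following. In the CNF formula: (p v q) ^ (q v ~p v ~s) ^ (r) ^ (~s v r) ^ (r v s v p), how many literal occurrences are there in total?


Counting literals in each clause:
Clause 1: 2 literal(s)
Clause 2: 3 literal(s)
Clause 3: 1 literal(s)
Clause 4: 2 literal(s)
Clause 5: 3 literal(s)
Total = 11

11


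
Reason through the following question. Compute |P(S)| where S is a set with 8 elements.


The power set of a set with n elements has 2^n elements.
|P(S)| = 2^8 = 256

256


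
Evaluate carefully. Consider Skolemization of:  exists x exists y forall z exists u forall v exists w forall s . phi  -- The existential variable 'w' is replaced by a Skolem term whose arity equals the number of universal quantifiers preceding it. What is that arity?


Quantifier prefix: exists x exists y forall z exists u forall v exists w forall s
'w' is existentially quantified at position 6.
Universal variables preceding it: z, v
Skolem function arity = 2

2


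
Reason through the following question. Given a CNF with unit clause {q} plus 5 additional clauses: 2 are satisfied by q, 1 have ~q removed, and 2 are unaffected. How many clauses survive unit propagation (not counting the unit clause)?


Satisfied (removed): 2
Shortened (remain): 1
Unchanged (remain): 2
Remaining = 1 + 2 = 3

3


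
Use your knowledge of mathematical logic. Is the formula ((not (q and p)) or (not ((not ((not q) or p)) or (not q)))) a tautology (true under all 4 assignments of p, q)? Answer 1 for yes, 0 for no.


Check all 4 assignments:
p=0, q=0: 1
p=0, q=1: 1
p=1, q=0: 1
p=1, q=1: 1
Satisfying count = 4/4.
Tautology iff count = 4: yes.

1


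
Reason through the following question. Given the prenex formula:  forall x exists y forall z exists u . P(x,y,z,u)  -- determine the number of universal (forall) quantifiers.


Quantifier prefix: forall x exists y forall z exists u
Mark each quantifier type:
  U E U E
Universal count = 2, Existential count = 2
Asked for universal (forall) quantifiers: 2

2


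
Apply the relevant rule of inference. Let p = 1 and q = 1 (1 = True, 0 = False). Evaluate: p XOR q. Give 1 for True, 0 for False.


p = 1, q = 1
Operation: p XOR q
Evaluate: 1 XOR 1 = 0

0


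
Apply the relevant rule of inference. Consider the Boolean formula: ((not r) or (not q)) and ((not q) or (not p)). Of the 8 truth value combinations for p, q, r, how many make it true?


Evaluate all 8 assignments for p, q, r:
p=0, q=0, r=0: 1
p=0, q=0, r=1: 1
p=0, q=1, r=0: 1
p=0, q=1, r=1: 0
p=1, q=0, r=0: 1
p=1, q=0, r=1: 1
p=1, q=1, r=0: 0
p=1, q=1, r=1: 0
Satisfying count = 5

5


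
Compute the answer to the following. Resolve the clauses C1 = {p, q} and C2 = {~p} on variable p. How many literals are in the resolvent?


Remove p from C1 and ~p from C2.
C1 remainder: {q}
C2 remainder: {}
Union (resolvent): {q}
Resolvent has 1 literal(s).

1


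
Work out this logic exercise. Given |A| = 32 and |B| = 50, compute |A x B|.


The Cartesian product A x B contains all ordered pairs (a, b).
|A x B| = |A| * |B| = 32 * 50 = 1600

1600


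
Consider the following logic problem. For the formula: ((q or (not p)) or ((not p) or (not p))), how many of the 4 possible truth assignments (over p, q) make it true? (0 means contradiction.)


Check all 4 assignments:
p=0, q=0: 1
p=0, q=1: 1
p=1, q=0: 0
p=1, q=1: 1
Count of True = 3

3


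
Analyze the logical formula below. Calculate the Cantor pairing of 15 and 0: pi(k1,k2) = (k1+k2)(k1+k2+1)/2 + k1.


k1 + k2 = 15
(k1+k2)(k1+k2+1)/2 = 15 * 16 / 2 = 120
pi = 120 + 15 = 135

135


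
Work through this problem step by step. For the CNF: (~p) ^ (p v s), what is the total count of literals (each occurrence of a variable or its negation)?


Counting literals in each clause:
Clause 1: 1 literal(s)
Clause 2: 2 literal(s)
Total = 3

3


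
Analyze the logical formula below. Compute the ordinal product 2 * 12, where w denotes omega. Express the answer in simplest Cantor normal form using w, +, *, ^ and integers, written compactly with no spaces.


Compute 2 * 12.
Ordinal * is associative and left-distributive over +, but NOT commutative; for finite n>1, n*w = w but w*n stays w*n.
Both finite; ordinal * agrees with natural *: 2 * 12 = 24.
Result = 24

24


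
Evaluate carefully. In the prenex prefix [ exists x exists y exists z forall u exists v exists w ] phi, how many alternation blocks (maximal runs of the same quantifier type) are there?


Quantifier-type sequence: E E E A E E  (A=forall, E=exists)
Group into maximal same-type runs:
  Ex3 | Ax1 | Ex2
Number of blocks = 3

3


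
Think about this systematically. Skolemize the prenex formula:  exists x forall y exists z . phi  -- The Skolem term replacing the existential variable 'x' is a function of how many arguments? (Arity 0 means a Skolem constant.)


Quantifier prefix: exists x forall y exists z
'x' is existentially quantified at position 1.
No universal quantifiers precede it.
Skolem function arity = 0 (a Skolem constant)

0


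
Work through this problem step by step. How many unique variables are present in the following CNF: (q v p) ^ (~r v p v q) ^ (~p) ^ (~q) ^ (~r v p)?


Identify each variable that appears in the formula.
Variables found: p, q, r
Count = 3

3


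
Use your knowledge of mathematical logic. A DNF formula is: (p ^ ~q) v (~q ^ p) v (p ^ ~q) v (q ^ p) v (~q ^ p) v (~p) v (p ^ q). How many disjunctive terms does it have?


A DNF formula is a disjunction of terms (conjunctions).
Terms are separated by v.
Counting the disjuncts: 7 terms.

7


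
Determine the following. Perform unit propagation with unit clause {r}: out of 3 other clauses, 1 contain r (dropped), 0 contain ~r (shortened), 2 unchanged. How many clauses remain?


Satisfied (removed): 1
Shortened (remain): 0
Unchanged (remain): 2
Remaining = 0 + 2 = 2

2


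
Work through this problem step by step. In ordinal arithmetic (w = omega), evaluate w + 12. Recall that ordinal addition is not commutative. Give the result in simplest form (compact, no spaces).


Compute w + 12.
Ordinal + is associative but NOT commutative; for finite n>0, n + w = w but w + n stays w+n.
w + 12 is already in normal form (a successor ordinal beyond w).
Result = w+12

w+12


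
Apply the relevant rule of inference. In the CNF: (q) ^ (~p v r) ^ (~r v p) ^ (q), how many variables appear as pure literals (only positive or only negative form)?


Check each variable for pure literal status:
p: mixed (not pure)
q: pure positive
r: mixed (not pure)
Pure literal count = 1

1


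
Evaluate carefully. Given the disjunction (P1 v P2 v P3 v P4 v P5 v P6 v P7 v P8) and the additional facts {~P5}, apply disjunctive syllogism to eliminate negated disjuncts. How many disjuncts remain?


Original disjuncts (8): P1, P2, P3, P4, P5, P6, P7, P8
Negated (eliminate): ~P5
Remaining disjuncts: P1, P2, P3, P4, P6, P7, P8
Count = 8 - 1 = 7

7


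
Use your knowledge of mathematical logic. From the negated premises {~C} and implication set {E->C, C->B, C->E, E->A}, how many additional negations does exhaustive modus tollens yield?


Initial negated facts: {~C}
Apply modus tollens to closure:
  ~C and E->C  =>  ~E
Final negated: {~C, ~E}
New negations: {~E}
Count = 1

1


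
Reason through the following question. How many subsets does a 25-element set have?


The power set of a set with n elements has 2^n elements.
|P(S)| = 2^25 = 33554432

33554432


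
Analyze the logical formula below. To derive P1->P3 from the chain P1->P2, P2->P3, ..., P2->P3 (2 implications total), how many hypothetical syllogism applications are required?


With 2 implications in a chain connecting 3 propositions:
P1->P2, P2->P3, ..., P2->P3
Steps needed = (number of implications) - 1 = 2 - 1 = 1

1


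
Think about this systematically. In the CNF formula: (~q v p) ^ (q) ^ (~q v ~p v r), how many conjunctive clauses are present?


A CNF formula is a conjunction of clauses.
Clauses are separated by ^.
Counting the conjuncts: 3 clauses.

3


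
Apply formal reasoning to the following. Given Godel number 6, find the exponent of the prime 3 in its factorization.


Factorize 6 by dividing by 3 repeatedly.
Division steps: 3 divides 6 exactly 1 time(s).
Exponent of 3 = 1

1


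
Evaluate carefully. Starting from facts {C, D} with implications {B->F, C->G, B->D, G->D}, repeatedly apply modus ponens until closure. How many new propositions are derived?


Initial facts: {C, D}
Apply modus ponens to closure:
  C and C->G  =>  G
Final known: {C, D, G}
New propositions: {G}
Count = 1

1


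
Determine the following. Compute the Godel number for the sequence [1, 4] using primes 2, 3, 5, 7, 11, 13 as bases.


Encode each element as an exponent of the corresponding prime:
  2^1 = 2
  3^4 = 81
Product = 2 * 81 = 162

162


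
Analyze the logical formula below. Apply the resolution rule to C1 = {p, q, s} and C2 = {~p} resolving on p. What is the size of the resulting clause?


Remove p from C1 and ~p from C2.
C1 remainder: {q, s}
C2 remainder: {}
Union (resolvent): {q, s}
Resolvent has 2 literal(s).

2


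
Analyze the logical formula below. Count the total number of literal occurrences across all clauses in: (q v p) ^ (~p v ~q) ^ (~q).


Counting literals in each clause:
Clause 1: 2 literal(s)
Clause 2: 2 literal(s)
Clause 3: 1 literal(s)
Total = 5

5


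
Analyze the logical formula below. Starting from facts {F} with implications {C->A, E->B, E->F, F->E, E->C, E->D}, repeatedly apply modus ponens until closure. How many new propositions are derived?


Initial facts: {F}
Apply modus ponens to closure:
  F and F->E  =>  E
  E and E->C  =>  C
  E and E->D  =>  D
  C and C->A  =>  A
  E and E->B  =>  B
Final known: {A, B, C, D, E, F}
New propositions: {A, B, C, D, E}
Count = 5

5


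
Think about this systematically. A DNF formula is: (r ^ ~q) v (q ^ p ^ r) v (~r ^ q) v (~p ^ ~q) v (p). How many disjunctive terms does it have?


A DNF formula is a disjunction of terms (conjunctions).
Terms are separated by v.
Counting the disjuncts: 5 terms.

5


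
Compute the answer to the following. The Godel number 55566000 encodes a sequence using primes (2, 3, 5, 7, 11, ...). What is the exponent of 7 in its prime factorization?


Factorize 55566000 by dividing by 7 repeatedly.
Division steps: 7 divides 55566000 exactly 3 time(s).
Exponent of 7 = 3

3


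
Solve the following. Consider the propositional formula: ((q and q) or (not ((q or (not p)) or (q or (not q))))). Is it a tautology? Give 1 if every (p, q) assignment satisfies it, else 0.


Check all 4 assignments:
p=0, q=0: 0
p=0, q=1: 1
p=1, q=0: 0
p=1, q=1: 1
Satisfying count = 2/4.
Tautology iff count = 4: no.

0


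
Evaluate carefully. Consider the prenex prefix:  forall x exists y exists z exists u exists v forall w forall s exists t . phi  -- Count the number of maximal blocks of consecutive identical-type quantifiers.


Quantifier-type sequence: A E E E E A A E  (A=forall, E=exists)
Group into maximal same-type runs:
  Ax1 | Ex4 | Ax2 | Ex1
Number of blocks = 4

4


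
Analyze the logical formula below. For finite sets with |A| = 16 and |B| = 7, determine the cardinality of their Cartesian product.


The Cartesian product A x B contains all ordered pairs (a, b).
|A x B| = |A| * |B| = 16 * 7 = 112

112


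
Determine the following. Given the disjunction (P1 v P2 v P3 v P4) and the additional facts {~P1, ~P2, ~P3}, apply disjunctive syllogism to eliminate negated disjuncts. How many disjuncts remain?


Original disjuncts (4): P1, P2, P3, P4
Negated (eliminate): ~P1, ~P2, ~P3
Remaining disjuncts: P4
Count = 4 - 3 = 1

1


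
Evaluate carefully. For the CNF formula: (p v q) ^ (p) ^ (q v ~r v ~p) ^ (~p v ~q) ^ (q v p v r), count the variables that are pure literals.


Check each variable for pure literal status:
p: mixed (not pure)
q: mixed (not pure)
r: mixed (not pure)
Pure literal count = 0

0


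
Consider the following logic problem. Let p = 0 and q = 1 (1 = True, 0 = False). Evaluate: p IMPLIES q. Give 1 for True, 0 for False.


p = 0, q = 1
Operation: p IMPLIES q
Evaluate: 0 IMPLIES 1 = 1

1


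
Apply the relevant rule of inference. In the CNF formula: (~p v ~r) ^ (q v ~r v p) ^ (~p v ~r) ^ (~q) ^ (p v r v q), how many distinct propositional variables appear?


Identify each variable that appears in the formula.
Variables found: p, q, r
Count = 3

3


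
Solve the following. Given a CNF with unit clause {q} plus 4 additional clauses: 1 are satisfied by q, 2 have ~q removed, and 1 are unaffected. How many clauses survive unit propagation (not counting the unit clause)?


Satisfied (removed): 1
Shortened (remain): 2
Unchanged (remain): 1
Remaining = 2 + 1 = 3

3


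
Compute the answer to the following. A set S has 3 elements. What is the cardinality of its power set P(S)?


The power set of a set with n elements has 2^n elements.
|P(S)| = 2^3 = 8

8


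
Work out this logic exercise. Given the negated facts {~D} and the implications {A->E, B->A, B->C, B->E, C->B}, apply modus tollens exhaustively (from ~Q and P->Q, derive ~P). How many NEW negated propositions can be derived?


Initial negated facts: {~D}
Apply modus tollens to closure:
  (no implication fires)
Final negated: {~D}
New negations: {(none)}
Count = 0

0


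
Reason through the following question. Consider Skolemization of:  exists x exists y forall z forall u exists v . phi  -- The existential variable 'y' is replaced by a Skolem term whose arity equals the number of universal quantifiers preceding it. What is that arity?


Quantifier prefix: exists x exists y forall z forall u exists v
'y' is existentially quantified at position 2.
No universal quantifiers precede it.
Skolem function arity = 0 (a Skolem constant)

0


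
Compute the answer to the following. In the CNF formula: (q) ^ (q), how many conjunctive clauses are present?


A CNF formula is a conjunction of clauses.
Clauses are separated by ^.
Counting the conjuncts: 2 clauses.

2


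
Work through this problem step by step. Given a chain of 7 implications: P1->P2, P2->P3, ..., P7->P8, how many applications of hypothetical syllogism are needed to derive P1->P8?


With 7 implications in a chain connecting 8 propositions:
P1->P2, P2->P3, ..., P7->P8
Steps needed = (number of implications) - 1 = 7 - 1 = 6

6


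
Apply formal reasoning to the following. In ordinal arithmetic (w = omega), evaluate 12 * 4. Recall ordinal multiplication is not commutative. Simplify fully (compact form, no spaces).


Compute 12 * 4.
Ordinal * is associative and left-distributive over +, but NOT commutative; for finite n>1, n*w = w but w*n stays w*n.
Both finite; ordinal * agrees with natural *: 12 * 4 = 48.
Result = 48

48


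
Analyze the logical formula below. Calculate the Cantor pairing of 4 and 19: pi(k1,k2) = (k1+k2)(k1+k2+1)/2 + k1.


k1 + k2 = 23
(k1+k2)(k1+k2+1)/2 = 23 * 24 / 2 = 276
pi = 276 + 4 = 280

280


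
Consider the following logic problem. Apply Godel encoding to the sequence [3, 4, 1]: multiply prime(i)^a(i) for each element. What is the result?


Encode each element as an exponent of the corresponding prime:
  2^3 = 8
  3^4 = 81
  5^1 = 5
Product = 8 * 81 * 5 = 3240

3240


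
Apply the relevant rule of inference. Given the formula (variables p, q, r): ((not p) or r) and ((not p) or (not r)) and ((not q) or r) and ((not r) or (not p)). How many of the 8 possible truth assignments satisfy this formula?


Evaluate all 8 assignments for p, q, r:
p=0, q=0, r=0: 1
p=0, q=0, r=1: 1
p=0, q=1, r=0: 0
p=0, q=1, r=1: 1
p=1, q=0, r=0: 0
p=1, q=0, r=1: 0
p=1, q=1, r=0: 0
p=1, q=1, r=1: 0
Satisfying count = 3

3


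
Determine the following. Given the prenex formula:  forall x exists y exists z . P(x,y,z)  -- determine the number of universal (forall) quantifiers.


Quantifier prefix: forall x exists y exists z
Mark each quantifier type:
  U E E
Universal count = 1, Existential count = 2
Asked for universal (forall) quantifiers: 1

1


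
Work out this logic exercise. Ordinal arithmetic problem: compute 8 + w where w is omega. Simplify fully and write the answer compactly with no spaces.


Compute 8 + w.
Ordinal + is associative but NOT commutative; for finite n>0, n + w = w but w + n stays w+n.
Any finite left addend is absorbed by w on the right: 8 + w = w.
Result = w

w


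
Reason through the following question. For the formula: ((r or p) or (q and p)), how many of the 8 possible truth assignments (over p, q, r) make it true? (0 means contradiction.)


Check all 8 assignments:
p=0, q=0, r=0: 0
p=0, q=0, r=1: 1
p=0, q=1, r=0: 0
p=0, q=1, r=1: 1
p=1, q=0, r=0: 1
p=1, q=0, r=1: 1
p=1, q=1, r=0: 1
p=1, q=1, r=1: 1
Count of True = 6

6


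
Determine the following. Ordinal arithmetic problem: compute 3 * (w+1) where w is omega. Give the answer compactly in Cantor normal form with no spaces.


Compute 3 * (w+1).
Ordinal * is associative and left-distributive over +, but NOT commutative; for finite n>1, n*w = w but w*n stays w*n.
By left-distributivity: 3 * (w+1) = 3*w + 3*1 = w + 3 = w+3.
Result = w+3

w+3


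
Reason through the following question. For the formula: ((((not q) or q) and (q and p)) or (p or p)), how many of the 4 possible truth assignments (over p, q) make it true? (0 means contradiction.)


Check all 4 assignments:
p=0, q=0: 0
p=0, q=1: 0
p=1, q=0: 1
p=1, q=1: 1
Count of True = 2

2
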